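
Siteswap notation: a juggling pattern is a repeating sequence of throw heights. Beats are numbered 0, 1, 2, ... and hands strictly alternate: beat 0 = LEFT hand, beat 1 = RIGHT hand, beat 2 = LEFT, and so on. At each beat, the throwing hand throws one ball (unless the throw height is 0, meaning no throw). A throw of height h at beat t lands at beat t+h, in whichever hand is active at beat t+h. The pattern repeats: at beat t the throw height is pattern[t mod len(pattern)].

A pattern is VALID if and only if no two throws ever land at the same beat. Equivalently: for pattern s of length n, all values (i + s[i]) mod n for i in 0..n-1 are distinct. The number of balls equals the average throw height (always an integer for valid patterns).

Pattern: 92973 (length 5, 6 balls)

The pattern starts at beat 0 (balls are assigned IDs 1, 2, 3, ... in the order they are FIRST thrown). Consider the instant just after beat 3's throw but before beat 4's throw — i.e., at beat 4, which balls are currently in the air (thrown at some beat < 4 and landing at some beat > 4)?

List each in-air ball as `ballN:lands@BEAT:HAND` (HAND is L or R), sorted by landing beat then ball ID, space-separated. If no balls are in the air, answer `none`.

Answer: ball1:lands@9:R ball2:lands@10:L ball3:lands@11:R

Derivation:
Beat 0 (L): throw ball1 h=9 -> lands@9:R; in-air after throw: [b1@9:R]
Beat 1 (R): throw ball2 h=2 -> lands@3:R; in-air after throw: [b2@3:R b1@9:R]
Beat 2 (L): throw ball3 h=9 -> lands@11:R; in-air after throw: [b2@3:R b1@9:R b3@11:R]
Beat 3 (R): throw ball2 h=7 -> lands@10:L; in-air after throw: [b1@9:R b2@10:L b3@11:R]
Beat 4 (L): throw ball4 h=3 -> lands@7:R; in-air after throw: [b4@7:R b1@9:R b2@10:L b3@11:R]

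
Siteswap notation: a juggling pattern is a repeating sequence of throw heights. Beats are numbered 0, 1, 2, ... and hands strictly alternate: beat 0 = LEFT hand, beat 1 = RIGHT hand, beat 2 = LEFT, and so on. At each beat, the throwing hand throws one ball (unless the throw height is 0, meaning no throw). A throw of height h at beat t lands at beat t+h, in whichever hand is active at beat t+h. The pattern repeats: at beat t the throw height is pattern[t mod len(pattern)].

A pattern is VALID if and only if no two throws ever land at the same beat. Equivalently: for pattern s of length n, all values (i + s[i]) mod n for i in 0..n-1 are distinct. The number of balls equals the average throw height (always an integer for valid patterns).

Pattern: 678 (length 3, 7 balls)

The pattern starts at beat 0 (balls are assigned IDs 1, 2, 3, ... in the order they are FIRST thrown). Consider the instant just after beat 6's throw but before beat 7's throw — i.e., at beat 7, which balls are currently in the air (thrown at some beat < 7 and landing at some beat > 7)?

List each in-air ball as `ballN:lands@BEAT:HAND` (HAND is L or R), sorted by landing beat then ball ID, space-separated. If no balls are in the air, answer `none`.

Answer: ball2:lands@8:L ball4:lands@9:R ball3:lands@10:L ball5:lands@11:R ball1:lands@12:L ball6:lands@13:R

Derivation:
Beat 0 (L): throw ball1 h=6 -> lands@6:L; in-air after throw: [b1@6:L]
Beat 1 (R): throw ball2 h=7 -> lands@8:L; in-air after throw: [b1@6:L b2@8:L]
Beat 2 (L): throw ball3 h=8 -> lands@10:L; in-air after throw: [b1@6:L b2@8:L b3@10:L]
Beat 3 (R): throw ball4 h=6 -> lands@9:R; in-air after throw: [b1@6:L b2@8:L b4@9:R b3@10:L]
Beat 4 (L): throw ball5 h=7 -> lands@11:R; in-air after throw: [b1@6:L b2@8:L b4@9:R b3@10:L b5@11:R]
Beat 5 (R): throw ball6 h=8 -> lands@13:R; in-air after throw: [b1@6:L b2@8:L b4@9:R b3@10:L b5@11:R b6@13:R]
Beat 6 (L): throw ball1 h=6 -> lands@12:L; in-air after throw: [b2@8:L b4@9:R b3@10:L b5@11:R b1@12:L b6@13:R]
Beat 7 (R): throw ball7 h=7 -> lands@14:L; in-air after throw: [b2@8:L b4@9:R b3@10:L b5@11:R b1@12:L b6@13:R b7@14:L]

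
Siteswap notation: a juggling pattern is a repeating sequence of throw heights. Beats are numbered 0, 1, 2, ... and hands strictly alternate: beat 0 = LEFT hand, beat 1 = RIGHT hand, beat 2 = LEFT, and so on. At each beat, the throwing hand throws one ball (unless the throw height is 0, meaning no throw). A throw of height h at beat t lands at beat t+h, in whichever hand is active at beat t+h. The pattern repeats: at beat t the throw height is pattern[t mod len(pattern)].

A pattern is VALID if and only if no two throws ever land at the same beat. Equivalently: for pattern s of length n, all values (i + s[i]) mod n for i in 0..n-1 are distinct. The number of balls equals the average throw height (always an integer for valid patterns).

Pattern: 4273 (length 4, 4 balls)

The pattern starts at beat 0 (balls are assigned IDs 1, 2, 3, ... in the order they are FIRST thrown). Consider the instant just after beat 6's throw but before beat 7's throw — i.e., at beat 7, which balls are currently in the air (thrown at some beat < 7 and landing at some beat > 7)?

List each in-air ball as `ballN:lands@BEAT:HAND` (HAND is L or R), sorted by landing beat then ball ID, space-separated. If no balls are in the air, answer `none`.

Answer: ball1:lands@8:L ball3:lands@9:R ball2:lands@13:R

Derivation:
Beat 0 (L): throw ball1 h=4 -> lands@4:L; in-air after throw: [b1@4:L]
Beat 1 (R): throw ball2 h=2 -> lands@3:R; in-air after throw: [b2@3:R b1@4:L]
Beat 2 (L): throw ball3 h=7 -> lands@9:R; in-air after throw: [b2@3:R b1@4:L b3@9:R]
Beat 3 (R): throw ball2 h=3 -> lands@6:L; in-air after throw: [b1@4:L b2@6:L b3@9:R]
Beat 4 (L): throw ball1 h=4 -> lands@8:L; in-air after throw: [b2@6:L b1@8:L b3@9:R]
Beat 5 (R): throw ball4 h=2 -> lands@7:R; in-air after throw: [b2@6:L b4@7:R b1@8:L b3@9:R]
Beat 6 (L): throw ball2 h=7 -> lands@13:R; in-air after throw: [b4@7:R b1@8:L b3@9:R b2@13:R]
Beat 7 (R): throw ball4 h=3 -> lands@10:L; in-air after throw: [b1@8:L b3@9:R b4@10:L b2@13:R]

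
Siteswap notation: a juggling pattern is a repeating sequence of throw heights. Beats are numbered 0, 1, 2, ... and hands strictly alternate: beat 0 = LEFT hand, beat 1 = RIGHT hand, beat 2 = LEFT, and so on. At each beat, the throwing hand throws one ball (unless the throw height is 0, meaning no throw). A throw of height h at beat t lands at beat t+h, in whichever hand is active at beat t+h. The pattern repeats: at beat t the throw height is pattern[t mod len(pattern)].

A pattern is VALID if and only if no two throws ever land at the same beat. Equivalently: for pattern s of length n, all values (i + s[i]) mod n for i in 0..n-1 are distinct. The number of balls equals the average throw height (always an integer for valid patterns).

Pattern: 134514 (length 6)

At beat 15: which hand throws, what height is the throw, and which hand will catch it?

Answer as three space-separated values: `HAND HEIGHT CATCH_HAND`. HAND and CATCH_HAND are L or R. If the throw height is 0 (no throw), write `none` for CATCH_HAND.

Answer: R 5 L

Derivation:
Beat 15: 15 mod 2 = 1, so hand = R
Throw height = pattern[15 mod 6] = pattern[3] = 5
Lands at beat 15+5=20, 20 mod 2 = 0, so catch hand = L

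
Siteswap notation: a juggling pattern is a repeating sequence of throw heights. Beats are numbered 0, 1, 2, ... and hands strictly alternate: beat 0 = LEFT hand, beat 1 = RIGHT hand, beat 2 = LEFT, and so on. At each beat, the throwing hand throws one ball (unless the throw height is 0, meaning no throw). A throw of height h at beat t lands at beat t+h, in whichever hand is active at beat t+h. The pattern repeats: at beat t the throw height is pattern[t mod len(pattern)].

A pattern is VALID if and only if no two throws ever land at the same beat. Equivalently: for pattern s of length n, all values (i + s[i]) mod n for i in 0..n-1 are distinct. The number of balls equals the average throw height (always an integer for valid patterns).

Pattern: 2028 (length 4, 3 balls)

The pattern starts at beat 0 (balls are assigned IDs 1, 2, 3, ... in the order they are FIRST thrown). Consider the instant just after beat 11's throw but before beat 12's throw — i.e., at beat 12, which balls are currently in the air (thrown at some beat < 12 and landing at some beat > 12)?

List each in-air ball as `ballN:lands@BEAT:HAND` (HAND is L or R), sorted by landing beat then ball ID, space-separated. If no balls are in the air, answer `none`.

Beat 0 (L): throw ball1 h=2 -> lands@2:L; in-air after throw: [b1@2:L]
Beat 2 (L): throw ball1 h=2 -> lands@4:L; in-air after throw: [b1@4:L]
Beat 3 (R): throw ball2 h=8 -> lands@11:R; in-air after throw: [b1@4:L b2@11:R]
Beat 4 (L): throw ball1 h=2 -> lands@6:L; in-air after throw: [b1@6:L b2@11:R]
Beat 6 (L): throw ball1 h=2 -> lands@8:L; in-air after throw: [b1@8:L b2@11:R]
Beat 7 (R): throw ball3 h=8 -> lands@15:R; in-air after throw: [b1@8:L b2@11:R b3@15:R]
Beat 8 (L): throw ball1 h=2 -> lands@10:L; in-air after throw: [b1@10:L b2@11:R b3@15:R]
Beat 10 (L): throw ball1 h=2 -> lands@12:L; in-air after throw: [b2@11:R b1@12:L b3@15:R]
Beat 11 (R): throw ball2 h=8 -> lands@19:R; in-air after throw: [b1@12:L b3@15:R b2@19:R]
Beat 12 (L): throw ball1 h=2 -> lands@14:L; in-air after throw: [b1@14:L b3@15:R b2@19:R]

Answer: ball3:lands@15:R ball2:lands@19:R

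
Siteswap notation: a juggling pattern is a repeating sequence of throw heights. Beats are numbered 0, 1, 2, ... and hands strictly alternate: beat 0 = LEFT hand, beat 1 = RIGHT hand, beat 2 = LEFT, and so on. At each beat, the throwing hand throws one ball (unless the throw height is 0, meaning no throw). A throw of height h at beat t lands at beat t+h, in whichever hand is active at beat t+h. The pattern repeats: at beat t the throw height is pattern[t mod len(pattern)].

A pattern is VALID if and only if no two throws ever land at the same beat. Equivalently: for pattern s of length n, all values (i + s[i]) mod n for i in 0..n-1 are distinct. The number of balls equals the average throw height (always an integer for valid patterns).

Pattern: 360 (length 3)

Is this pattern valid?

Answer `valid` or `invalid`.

i=0: (i + s[i]) mod n = (0 + 3) mod 3 = 0
i=1: (i + s[i]) mod n = (1 + 6) mod 3 = 1
i=2: (i + s[i]) mod n = (2 + 0) mod 3 = 2
Residues: [0, 1, 2], distinct: True

Answer: valid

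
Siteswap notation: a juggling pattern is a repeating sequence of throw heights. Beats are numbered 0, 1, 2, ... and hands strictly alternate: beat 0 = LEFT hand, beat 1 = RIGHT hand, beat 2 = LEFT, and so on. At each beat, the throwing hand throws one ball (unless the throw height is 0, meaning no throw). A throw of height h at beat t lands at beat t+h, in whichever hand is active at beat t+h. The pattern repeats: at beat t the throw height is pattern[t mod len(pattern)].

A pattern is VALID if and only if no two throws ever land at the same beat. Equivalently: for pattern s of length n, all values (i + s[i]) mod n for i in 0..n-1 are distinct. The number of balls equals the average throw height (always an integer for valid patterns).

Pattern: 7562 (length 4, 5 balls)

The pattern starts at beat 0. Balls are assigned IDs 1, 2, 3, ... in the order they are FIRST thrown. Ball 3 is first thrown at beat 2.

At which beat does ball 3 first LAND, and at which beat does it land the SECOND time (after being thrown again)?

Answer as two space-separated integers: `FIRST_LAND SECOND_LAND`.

Answer: 8 15

Derivation:
Beat 0 (L): throw ball1 h=7 -> lands@7:R; in-air after throw: [b1@7:R]
Beat 1 (R): throw ball2 h=5 -> lands@6:L; in-air after throw: [b2@6:L b1@7:R]
Beat 2 (L): throw ball3 h=6 -> lands@8:L; in-air after throw: [b2@6:L b1@7:R b3@8:L]
Beat 3 (R): throw ball4 h=2 -> lands@5:R; in-air after throw: [b4@5:R b2@6:L b1@7:R b3@8:L]
Beat 4 (L): throw ball5 h=7 -> lands@11:R; in-air after throw: [b4@5:R b2@6:L b1@7:R b3@8:L b5@11:R]
Beat 5 (R): throw ball4 h=5 -> lands@10:L; in-air after throw: [b2@6:L b1@7:R b3@8:L b4@10:L b5@11:R]
Beat 6 (L): throw ball2 h=6 -> lands@12:L; in-air after throw: [b1@7:R b3@8:L b4@10:L b5@11:R b2@12:L]
Beat 7 (R): throw ball1 h=2 -> lands@9:R; in-air after throw: [b3@8:L b1@9:R b4@10:L b5@11:R b2@12:L]
Beat 8 (L): throw ball3 h=7 -> lands@15:R; in-air after throw: [b1@9:R b4@10:L b5@11:R b2@12:L b3@15:R]
Beat 9 (R): throw ball1 h=5 -> lands@14:L; in-air after throw: [b4@10:L b5@11:R b2@12:L b1@14:L b3@15:R]
Beat 10 (L): throw ball4 h=6 -> lands@16:L; in-air after throw: [b5@11:R b2@12:L b1@14:L b3@15:R b4@16:L]
Beat 11 (R): throw ball5 h=2 -> lands@13:R; in-air after throw: [b2@12:L b5@13:R b1@14:L b3@15:R b4@16:L]
Beat 12 (L): throw ball2 h=7 -> lands@19:R; in-air after throw: [b5@13:R b1@14:L b3@15:R b4@16:L b2@19:R]
Beat 13 (R): throw ball5 h=5 -> lands@18:L; in-air after throw: [b1@14:L b3@15:R b4@16:L b5@18:L b2@19:R]
Beat 14 (L): throw ball1 h=6 -> lands@20:L; in-air after throw: [b3@15:R b4@16:L b5@18:L b2@19:R b1@20:L]
Beat 15 (R): throw ball3 h=2 -> lands@17:R; in-air after throw: [b4@16:L b3@17:R b5@18:L b2@19:R b1@20:L]
Ball 3: thrown@2 h=6 -> first land @8; rethrown@8 h=7 -> second land @15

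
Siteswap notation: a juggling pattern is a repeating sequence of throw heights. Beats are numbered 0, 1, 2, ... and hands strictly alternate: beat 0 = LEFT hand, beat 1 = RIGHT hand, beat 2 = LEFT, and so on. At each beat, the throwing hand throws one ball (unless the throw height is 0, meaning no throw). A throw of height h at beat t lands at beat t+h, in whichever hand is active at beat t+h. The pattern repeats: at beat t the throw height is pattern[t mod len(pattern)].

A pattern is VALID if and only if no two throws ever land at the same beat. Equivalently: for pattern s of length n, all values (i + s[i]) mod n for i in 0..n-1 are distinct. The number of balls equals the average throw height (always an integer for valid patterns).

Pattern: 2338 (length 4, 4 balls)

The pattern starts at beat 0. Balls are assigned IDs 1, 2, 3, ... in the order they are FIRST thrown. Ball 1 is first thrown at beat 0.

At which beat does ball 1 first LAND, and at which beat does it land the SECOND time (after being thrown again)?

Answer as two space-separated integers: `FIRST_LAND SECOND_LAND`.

Answer: 2 5

Derivation:
Beat 0 (L): throw ball1 h=2 -> lands@2:L; in-air after throw: [b1@2:L]
Beat 1 (R): throw ball2 h=3 -> lands@4:L; in-air after throw: [b1@2:L b2@4:L]
Beat 2 (L): throw ball1 h=3 -> lands@5:R; in-air after throw: [b2@4:L b1@5:R]
Beat 3 (R): throw ball3 h=8 -> lands@11:R; in-air after throw: [b2@4:L b1@5:R b3@11:R]
Beat 4 (L): throw ball2 h=2 -> lands@6:L; in-air after throw: [b1@5:R b2@6:L b3@11:R]
Beat 5 (R): throw ball1 h=3 -> lands@8:L; in-air after throw: [b2@6:L b1@8:L b3@11:R]
Ball 1: thrown@0 h=2 -> first land @2; rethrown@2 h=3 -> second land @5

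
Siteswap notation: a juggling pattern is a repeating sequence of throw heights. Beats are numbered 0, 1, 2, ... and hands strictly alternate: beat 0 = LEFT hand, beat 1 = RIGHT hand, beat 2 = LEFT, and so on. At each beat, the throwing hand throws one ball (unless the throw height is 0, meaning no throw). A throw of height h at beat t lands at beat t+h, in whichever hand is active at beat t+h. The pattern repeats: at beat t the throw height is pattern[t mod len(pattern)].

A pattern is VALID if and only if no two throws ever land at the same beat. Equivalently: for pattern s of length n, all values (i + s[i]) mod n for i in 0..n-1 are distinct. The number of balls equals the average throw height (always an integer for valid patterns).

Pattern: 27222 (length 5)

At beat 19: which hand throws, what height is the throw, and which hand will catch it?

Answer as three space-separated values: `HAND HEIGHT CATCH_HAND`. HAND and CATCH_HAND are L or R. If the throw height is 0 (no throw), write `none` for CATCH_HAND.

Beat 19: 19 mod 2 = 1, so hand = R
Throw height = pattern[19 mod 5] = pattern[4] = 2
Lands at beat 19+2=21, 21 mod 2 = 1, so catch hand = R

Answer: R 2 R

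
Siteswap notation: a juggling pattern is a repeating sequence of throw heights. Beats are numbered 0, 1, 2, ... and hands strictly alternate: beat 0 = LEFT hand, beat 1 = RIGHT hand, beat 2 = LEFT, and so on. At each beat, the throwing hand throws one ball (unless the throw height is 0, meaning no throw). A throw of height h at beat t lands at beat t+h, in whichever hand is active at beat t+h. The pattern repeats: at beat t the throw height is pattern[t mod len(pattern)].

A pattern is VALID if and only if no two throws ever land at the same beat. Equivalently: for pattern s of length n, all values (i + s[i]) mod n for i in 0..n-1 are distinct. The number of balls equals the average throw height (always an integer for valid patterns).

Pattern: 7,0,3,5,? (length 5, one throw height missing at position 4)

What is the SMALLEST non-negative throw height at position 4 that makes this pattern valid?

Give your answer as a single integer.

Answer: 0

Derivation:
i=0: (0 + 7) mod 5 = 2
i=1: (1 + 0) mod 5 = 1
i=2: (2 + 3) mod 5 = 0
i=3: (3 + 5) mod 5 = 3
i=4: s[i]=? (unknown)
Known residues: [0, 1, 2, 3]; need a permutation of 0..4, so missing residue r = 4
Need (4 + s) mod 5 = 4; smallest s = (4 - 4) mod 5 = 0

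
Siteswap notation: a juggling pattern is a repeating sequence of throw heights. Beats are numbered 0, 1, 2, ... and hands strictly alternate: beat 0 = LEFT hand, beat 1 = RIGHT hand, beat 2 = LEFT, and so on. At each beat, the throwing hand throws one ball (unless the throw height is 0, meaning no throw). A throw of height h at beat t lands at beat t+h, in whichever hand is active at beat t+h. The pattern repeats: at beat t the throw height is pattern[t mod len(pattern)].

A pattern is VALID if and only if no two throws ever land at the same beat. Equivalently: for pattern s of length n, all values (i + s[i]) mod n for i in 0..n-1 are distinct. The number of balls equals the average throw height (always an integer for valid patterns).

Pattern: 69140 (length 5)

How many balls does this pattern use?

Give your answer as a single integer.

Pattern = [6, 9, 1, 4, 0], length n = 5
  position 0: throw height = 6, running sum = 6
  position 1: throw height = 9, running sum = 15
  position 2: throw height = 1, running sum = 16
  position 3: throw height = 4, running sum = 20
  position 4: throw height = 0, running sum = 20
Total sum = 20; balls = sum / n = 20 / 5 = 4

Answer: 4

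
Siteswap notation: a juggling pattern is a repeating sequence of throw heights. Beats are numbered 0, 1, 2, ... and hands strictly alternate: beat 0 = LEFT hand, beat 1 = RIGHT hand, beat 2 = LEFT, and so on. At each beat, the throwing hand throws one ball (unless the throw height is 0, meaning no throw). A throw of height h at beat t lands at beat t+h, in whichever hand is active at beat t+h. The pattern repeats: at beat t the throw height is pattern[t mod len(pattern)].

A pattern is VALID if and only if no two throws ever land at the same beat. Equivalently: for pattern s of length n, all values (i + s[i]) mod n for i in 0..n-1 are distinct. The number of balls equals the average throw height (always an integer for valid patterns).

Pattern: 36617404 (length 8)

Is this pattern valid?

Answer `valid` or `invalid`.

Answer: invalid

Derivation:
i=0: (i + s[i]) mod n = (0 + 3) mod 8 = 3
i=1: (i + s[i]) mod n = (1 + 6) mod 8 = 7
i=2: (i + s[i]) mod n = (2 + 6) mod 8 = 0
i=3: (i + s[i]) mod n = (3 + 1) mod 8 = 4
i=4: (i + s[i]) mod n = (4 + 7) mod 8 = 3
i=5: (i + s[i]) mod n = (5 + 4) mod 8 = 1
i=6: (i + s[i]) mod n = (6 + 0) mod 8 = 6
i=7: (i + s[i]) mod n = (7 + 4) mod 8 = 3
Residues: [3, 7, 0, 4, 3, 1, 6, 3], distinct: False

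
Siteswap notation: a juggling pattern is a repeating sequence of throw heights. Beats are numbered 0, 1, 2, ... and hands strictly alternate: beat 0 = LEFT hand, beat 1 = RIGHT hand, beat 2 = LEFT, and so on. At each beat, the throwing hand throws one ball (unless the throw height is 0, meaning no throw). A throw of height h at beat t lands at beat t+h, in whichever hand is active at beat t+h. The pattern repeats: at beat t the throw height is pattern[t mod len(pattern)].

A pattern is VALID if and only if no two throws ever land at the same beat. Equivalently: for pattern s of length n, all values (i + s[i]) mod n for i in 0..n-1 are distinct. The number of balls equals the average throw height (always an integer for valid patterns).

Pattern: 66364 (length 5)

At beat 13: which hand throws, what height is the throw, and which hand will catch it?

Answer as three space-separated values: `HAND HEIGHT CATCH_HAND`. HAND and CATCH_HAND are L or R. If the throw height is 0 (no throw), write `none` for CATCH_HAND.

Beat 13: 13 mod 2 = 1, so hand = R
Throw height = pattern[13 mod 5] = pattern[3] = 6
Lands at beat 13+6=19, 19 mod 2 = 1, so catch hand = R

Answer: R 6 R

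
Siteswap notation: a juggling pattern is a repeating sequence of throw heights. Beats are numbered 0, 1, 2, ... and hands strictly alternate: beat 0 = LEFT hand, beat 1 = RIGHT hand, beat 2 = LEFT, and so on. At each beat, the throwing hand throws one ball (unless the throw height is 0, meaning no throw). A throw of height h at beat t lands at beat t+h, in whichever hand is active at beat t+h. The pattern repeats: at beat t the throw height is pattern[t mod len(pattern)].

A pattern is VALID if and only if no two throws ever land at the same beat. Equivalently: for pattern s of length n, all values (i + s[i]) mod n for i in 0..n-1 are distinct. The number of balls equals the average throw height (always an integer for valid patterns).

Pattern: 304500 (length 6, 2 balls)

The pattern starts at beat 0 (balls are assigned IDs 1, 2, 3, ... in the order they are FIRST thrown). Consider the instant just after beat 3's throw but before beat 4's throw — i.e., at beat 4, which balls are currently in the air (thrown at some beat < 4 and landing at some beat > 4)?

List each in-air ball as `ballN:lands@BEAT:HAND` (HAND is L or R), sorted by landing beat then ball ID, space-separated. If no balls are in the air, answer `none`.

Answer: ball2:lands@6:L ball1:lands@8:L

Derivation:
Beat 0 (L): throw ball1 h=3 -> lands@3:R; in-air after throw: [b1@3:R]
Beat 2 (L): throw ball2 h=4 -> lands@6:L; in-air after throw: [b1@3:R b2@6:L]
Beat 3 (R): throw ball1 h=5 -> lands@8:L; in-air after throw: [b2@6:L b1@8:L]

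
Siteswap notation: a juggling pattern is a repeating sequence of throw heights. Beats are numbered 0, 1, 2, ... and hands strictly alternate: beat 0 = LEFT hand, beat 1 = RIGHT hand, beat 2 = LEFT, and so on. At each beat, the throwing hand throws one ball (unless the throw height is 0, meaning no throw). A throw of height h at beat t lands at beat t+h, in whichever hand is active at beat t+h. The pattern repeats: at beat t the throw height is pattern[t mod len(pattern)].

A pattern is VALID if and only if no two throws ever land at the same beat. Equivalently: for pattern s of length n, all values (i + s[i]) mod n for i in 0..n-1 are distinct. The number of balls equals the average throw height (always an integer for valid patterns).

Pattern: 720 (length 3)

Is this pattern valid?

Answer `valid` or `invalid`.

i=0: (i + s[i]) mod n = (0 + 7) mod 3 = 1
i=1: (i + s[i]) mod n = (1 + 2) mod 3 = 0
i=2: (i + s[i]) mod n = (2 + 0) mod 3 = 2
Residues: [1, 0, 2], distinct: True

Answer: valid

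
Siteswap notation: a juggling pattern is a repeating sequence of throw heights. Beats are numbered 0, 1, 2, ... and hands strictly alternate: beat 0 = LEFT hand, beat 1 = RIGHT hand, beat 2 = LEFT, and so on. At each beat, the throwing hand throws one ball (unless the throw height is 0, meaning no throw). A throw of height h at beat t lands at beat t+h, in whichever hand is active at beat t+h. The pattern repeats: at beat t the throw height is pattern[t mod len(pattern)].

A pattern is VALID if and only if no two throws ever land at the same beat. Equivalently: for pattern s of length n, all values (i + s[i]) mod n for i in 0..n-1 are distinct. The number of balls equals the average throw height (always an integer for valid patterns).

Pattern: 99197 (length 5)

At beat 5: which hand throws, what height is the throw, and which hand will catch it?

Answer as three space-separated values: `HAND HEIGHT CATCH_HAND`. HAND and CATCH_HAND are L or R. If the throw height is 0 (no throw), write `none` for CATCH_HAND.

Answer: R 9 L

Derivation:
Beat 5: 5 mod 2 = 1, so hand = R
Throw height = pattern[5 mod 5] = pattern[0] = 9
Lands at beat 5+9=14, 14 mod 2 = 0, so catch hand = L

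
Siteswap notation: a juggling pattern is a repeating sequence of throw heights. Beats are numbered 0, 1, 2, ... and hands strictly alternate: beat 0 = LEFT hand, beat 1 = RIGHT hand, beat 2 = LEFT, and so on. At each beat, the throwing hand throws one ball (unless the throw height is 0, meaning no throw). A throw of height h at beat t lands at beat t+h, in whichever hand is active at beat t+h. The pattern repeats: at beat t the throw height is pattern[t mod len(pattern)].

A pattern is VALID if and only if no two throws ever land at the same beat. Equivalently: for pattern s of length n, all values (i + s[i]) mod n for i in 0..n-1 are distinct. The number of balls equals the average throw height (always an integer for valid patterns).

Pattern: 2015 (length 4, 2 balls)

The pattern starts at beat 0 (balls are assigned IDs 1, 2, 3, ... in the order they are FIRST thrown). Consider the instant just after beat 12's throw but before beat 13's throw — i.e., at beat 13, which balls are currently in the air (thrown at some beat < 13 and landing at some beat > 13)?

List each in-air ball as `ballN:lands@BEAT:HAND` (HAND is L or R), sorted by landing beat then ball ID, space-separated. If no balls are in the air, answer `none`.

Beat 0 (L): throw ball1 h=2 -> lands@2:L; in-air after throw: [b1@2:L]
Beat 2 (L): throw ball1 h=1 -> lands@3:R; in-air after throw: [b1@3:R]
Beat 3 (R): throw ball1 h=5 -> lands@8:L; in-air after throw: [b1@8:L]
Beat 4 (L): throw ball2 h=2 -> lands@6:L; in-air after throw: [b2@6:L b1@8:L]
Beat 6 (L): throw ball2 h=1 -> lands@7:R; in-air after throw: [b2@7:R b1@8:L]
Beat 7 (R): throw ball2 h=5 -> lands@12:L; in-air after throw: [b1@8:L b2@12:L]
Beat 8 (L): throw ball1 h=2 -> lands@10:L; in-air after throw: [b1@10:L b2@12:L]
Beat 10 (L): throw ball1 h=1 -> lands@11:R; in-air after throw: [b1@11:R b2@12:L]
Beat 11 (R): throw ball1 h=5 -> lands@16:L; in-air after throw: [b2@12:L b1@16:L]
Beat 12 (L): throw ball2 h=2 -> lands@14:L; in-air after throw: [b2@14:L b1@16:L]

Answer: ball2:lands@14:L ball1:lands@16:L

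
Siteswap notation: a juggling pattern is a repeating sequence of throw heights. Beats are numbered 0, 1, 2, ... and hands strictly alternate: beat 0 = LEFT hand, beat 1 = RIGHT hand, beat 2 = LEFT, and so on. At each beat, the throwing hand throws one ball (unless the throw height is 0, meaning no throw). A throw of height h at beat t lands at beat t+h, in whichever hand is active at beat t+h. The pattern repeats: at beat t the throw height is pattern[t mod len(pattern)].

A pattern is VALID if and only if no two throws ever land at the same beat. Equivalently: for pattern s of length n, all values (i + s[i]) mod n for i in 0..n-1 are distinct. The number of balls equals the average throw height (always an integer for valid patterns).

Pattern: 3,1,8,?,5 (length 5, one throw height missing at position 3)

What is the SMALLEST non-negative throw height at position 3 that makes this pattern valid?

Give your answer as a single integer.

Answer: 3

Derivation:
i=0: (0 + 3) mod 5 = 3
i=1: (1 + 1) mod 5 = 2
i=2: (2 + 8) mod 5 = 0
i=3: s[i]=? (unknown)
i=4: (4 + 5) mod 5 = 4
Known residues: [0, 2, 3, 4]; need a permutation of 0..4, so missing residue r = 1
Need (3 + s) mod 5 = 1; smallest s = (1 - 3) mod 5 = 3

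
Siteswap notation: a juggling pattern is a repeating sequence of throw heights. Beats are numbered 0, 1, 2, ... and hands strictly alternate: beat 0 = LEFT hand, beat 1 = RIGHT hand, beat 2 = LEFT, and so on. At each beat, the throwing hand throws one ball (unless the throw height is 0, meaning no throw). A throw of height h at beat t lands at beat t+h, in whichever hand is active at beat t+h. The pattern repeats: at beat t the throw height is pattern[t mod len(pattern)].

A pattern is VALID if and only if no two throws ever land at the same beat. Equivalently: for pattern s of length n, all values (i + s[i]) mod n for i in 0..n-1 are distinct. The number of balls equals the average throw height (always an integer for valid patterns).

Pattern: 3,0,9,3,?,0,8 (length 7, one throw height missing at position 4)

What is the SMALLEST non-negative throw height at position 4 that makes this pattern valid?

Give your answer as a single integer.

i=0: (0 + 3) mod 7 = 3
i=1: (1 + 0) mod 7 = 1
i=2: (2 + 9) mod 7 = 4
i=3: (3 + 3) mod 7 = 6
i=4: s[i]=? (unknown)
i=5: (5 + 0) mod 7 = 5
i=6: (6 + 8) mod 7 = 0
Known residues: [0, 1, 3, 4, 5, 6]; need a permutation of 0..6, so missing residue r = 2
Need (4 + s) mod 7 = 2; smallest s = (2 - 4) mod 7 = 5

Answer: 5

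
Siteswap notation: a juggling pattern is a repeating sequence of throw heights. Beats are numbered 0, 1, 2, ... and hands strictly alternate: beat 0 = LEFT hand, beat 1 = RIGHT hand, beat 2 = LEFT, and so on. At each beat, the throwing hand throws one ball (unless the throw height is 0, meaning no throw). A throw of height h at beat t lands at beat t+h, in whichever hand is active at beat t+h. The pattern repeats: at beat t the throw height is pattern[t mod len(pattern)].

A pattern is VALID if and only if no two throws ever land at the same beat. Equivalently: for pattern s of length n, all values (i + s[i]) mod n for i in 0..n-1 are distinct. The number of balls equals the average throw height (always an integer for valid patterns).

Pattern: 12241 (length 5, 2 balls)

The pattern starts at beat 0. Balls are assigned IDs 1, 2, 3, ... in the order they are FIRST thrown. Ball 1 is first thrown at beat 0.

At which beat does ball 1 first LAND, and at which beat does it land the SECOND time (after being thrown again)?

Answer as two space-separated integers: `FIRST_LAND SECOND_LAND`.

Beat 0 (L): throw ball1 h=1 -> lands@1:R; in-air after throw: [b1@1:R]
Beat 1 (R): throw ball1 h=2 -> lands@3:R; in-air after throw: [b1@3:R]
Beat 2 (L): throw ball2 h=2 -> lands@4:L; in-air after throw: [b1@3:R b2@4:L]
Beat 3 (R): throw ball1 h=4 -> lands@7:R; in-air after throw: [b2@4:L b1@7:R]
Ball 1: thrown@0 h=1 -> first land @1; rethrown@1 h=2 -> second land @3

Answer: 1 3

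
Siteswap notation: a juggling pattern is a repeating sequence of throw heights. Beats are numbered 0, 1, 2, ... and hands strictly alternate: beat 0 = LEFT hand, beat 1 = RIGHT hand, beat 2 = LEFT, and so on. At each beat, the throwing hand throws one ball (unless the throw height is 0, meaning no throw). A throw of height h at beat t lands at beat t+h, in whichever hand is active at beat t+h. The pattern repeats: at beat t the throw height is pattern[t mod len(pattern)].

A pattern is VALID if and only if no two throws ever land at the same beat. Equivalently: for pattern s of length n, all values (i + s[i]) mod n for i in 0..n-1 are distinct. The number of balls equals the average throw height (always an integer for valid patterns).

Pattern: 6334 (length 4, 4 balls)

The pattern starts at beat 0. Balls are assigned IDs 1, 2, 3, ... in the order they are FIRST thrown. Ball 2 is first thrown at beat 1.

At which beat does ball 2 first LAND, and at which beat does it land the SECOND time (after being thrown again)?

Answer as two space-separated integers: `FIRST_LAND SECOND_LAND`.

Answer: 4 10

Derivation:
Beat 0 (L): throw ball1 h=6 -> lands@6:L; in-air after throw: [b1@6:L]
Beat 1 (R): throw ball2 h=3 -> lands@4:L; in-air after throw: [b2@4:L b1@6:L]
Beat 2 (L): throw ball3 h=3 -> lands@5:R; in-air after throw: [b2@4:L b3@5:R b1@6:L]
Beat 3 (R): throw ball4 h=4 -> lands@7:R; in-air after throw: [b2@4:L b3@5:R b1@6:L b4@7:R]
Beat 4 (L): throw ball2 h=6 -> lands@10:L; in-air after throw: [b3@5:R b1@6:L b4@7:R b2@10:L]
Beat 5 (R): throw ball3 h=3 -> lands@8:L; in-air after throw: [b1@6:L b4@7:R b3@8:L b2@10:L]
Beat 6 (L): throw ball1 h=3 -> lands@9:R; in-air after throw: [b4@7:R b3@8:L b1@9:R b2@10:L]
Beat 7 (R): throw ball4 h=4 -> lands@11:R; in-air after throw: [b3@8:L b1@9:R b2@10:L b4@11:R]
Beat 8 (L): throw ball3 h=6 -> lands@14:L; in-air after throw: [b1@9:R b2@10:L b4@11:R b3@14:L]
Beat 9 (R): throw ball1 h=3 -> lands@12:L; in-air after throw: [b2@10:L b4@11:R b1@12:L b3@14:L]
Beat 10 (L): throw ball2 h=3 -> lands@13:R; in-air after throw: [b4@11:R b1@12:L b2@13:R b3@14:L]
Ball 2: thrown@1 h=3 -> first land @4; rethrown@4 h=6 -> second land @10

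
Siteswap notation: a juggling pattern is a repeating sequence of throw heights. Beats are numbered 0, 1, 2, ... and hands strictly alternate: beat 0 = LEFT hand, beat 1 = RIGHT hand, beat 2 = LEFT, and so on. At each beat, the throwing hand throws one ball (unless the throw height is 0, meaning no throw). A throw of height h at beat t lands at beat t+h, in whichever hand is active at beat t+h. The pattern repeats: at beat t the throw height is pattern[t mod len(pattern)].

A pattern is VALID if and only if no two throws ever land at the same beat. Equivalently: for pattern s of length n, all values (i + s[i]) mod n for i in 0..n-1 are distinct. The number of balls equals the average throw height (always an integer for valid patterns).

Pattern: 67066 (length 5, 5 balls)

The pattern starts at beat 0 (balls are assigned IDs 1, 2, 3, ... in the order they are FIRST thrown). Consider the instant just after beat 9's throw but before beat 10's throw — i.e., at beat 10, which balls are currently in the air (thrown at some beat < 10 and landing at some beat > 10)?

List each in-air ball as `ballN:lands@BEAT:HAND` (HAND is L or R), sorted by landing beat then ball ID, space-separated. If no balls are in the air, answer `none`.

Answer: ball5:lands@11:R ball1:lands@13:R ball2:lands@14:L ball3:lands@15:R

Derivation:
Beat 0 (L): throw ball1 h=6 -> lands@6:L; in-air after throw: [b1@6:L]
Beat 1 (R): throw ball2 h=7 -> lands@8:L; in-air after throw: [b1@6:L b2@8:L]
Beat 3 (R): throw ball3 h=6 -> lands@9:R; in-air after throw: [b1@6:L b2@8:L b3@9:R]
Beat 4 (L): throw ball4 h=6 -> lands@10:L; in-air after throw: [b1@6:L b2@8:L b3@9:R b4@10:L]
Beat 5 (R): throw ball5 h=6 -> lands@11:R; in-air after throw: [b1@6:L b2@8:L b3@9:R b4@10:L b5@11:R]
Beat 6 (L): throw ball1 h=7 -> lands@13:R; in-air after throw: [b2@8:L b3@9:R b4@10:L b5@11:R b1@13:R]
Beat 8 (L): throw ball2 h=6 -> lands@14:L; in-air after throw: [b3@9:R b4@10:L b5@11:R b1@13:R b2@14:L]
Beat 9 (R): throw ball3 h=6 -> lands@15:R; in-air after throw: [b4@10:L b5@11:R b1@13:R b2@14:L b3@15:R]
Beat 10 (L): throw ball4 h=6 -> lands@16:L; in-air after throw: [b5@11:R b1@13:R b2@14:L b3@15:R b4@16:L]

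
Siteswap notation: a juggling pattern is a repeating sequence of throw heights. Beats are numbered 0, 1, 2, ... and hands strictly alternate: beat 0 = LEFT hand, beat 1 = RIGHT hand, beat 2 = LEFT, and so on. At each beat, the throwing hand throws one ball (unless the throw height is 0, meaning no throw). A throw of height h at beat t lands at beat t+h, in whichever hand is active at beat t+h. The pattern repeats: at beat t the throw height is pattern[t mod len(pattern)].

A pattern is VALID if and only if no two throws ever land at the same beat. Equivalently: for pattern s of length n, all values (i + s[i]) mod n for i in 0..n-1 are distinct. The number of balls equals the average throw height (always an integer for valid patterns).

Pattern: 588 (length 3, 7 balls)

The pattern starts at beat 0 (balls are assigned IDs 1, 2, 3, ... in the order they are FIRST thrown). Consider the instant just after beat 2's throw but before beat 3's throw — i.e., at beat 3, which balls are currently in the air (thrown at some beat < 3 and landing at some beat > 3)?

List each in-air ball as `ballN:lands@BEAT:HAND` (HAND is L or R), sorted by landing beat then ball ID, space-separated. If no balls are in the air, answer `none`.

Answer: ball1:lands@5:R ball2:lands@9:R ball3:lands@10:L

Derivation:
Beat 0 (L): throw ball1 h=5 -> lands@5:R; in-air after throw: [b1@5:R]
Beat 1 (R): throw ball2 h=8 -> lands@9:R; in-air after throw: [b1@5:R b2@9:R]
Beat 2 (L): throw ball3 h=8 -> lands@10:L; in-air after throw: [b1@5:R b2@9:R b3@10:L]
Beat 3 (R): throw ball4 h=5 -> lands@8:L; in-air after throw: [b1@5:R b4@8:L b2@9:R b3@10:L]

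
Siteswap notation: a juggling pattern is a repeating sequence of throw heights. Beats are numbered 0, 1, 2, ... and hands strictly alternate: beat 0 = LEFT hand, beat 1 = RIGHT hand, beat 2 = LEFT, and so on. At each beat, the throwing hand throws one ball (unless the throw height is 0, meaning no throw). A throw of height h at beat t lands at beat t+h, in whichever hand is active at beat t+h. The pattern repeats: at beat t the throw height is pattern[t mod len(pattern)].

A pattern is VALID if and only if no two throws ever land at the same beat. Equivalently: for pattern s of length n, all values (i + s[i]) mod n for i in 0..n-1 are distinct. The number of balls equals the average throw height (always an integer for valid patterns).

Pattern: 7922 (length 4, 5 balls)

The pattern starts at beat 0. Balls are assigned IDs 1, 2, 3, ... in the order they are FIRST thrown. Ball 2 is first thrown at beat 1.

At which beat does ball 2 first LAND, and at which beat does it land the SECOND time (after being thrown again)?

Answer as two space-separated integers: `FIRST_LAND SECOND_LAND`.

Beat 0 (L): throw ball1 h=7 -> lands@7:R; in-air after throw: [b1@7:R]
Beat 1 (R): throw ball2 h=9 -> lands@10:L; in-air after throw: [b1@7:R b2@10:L]
Beat 2 (L): throw ball3 h=2 -> lands@4:L; in-air after throw: [b3@4:L b1@7:R b2@10:L]
Beat 3 (R): throw ball4 h=2 -> lands@5:R; in-air after throw: [b3@4:L b4@5:R b1@7:R b2@10:L]
Beat 4 (L): throw ball3 h=7 -> lands@11:R; in-air after throw: [b4@5:R b1@7:R b2@10:L b3@11:R]
Beat 5 (R): throw ball4 h=9 -> lands@14:L; in-air after throw: [b1@7:R b2@10:L b3@11:R b4@14:L]
Beat 6 (L): throw ball5 h=2 -> lands@8:L; in-air after throw: [b1@7:R b5@8:L b2@10:L b3@11:R b4@14:L]
Beat 7 (R): throw ball1 h=2 -> lands@9:R; in-air after throw: [b5@8:L b1@9:R b2@10:L b3@11:R b4@14:L]
Beat 8 (L): throw ball5 h=7 -> lands@15:R; in-air after throw: [b1@9:R b2@10:L b3@11:R b4@14:L b5@15:R]
Beat 9 (R): throw ball1 h=9 -> lands@18:L; in-air after throw: [b2@10:L b3@11:R b4@14:L b5@15:R b1@18:L]
Beat 10 (L): throw ball2 h=2 -> lands@12:L; in-air after throw: [b3@11:R b2@12:L b4@14:L b5@15:R b1@18:L]
Beat 11 (R): throw ball3 h=2 -> lands@13:R; in-air after throw: [b2@12:L b3@13:R b4@14:L b5@15:R b1@18:L]
Beat 12 (L): throw ball2 h=7 -> lands@19:R; in-air after throw: [b3@13:R b4@14:L b5@15:R b1@18:L b2@19:R]
Ball 2: thrown@1 h=9 -> first land @10; rethrown@10 h=2 -> second land @12

Answer: 10 12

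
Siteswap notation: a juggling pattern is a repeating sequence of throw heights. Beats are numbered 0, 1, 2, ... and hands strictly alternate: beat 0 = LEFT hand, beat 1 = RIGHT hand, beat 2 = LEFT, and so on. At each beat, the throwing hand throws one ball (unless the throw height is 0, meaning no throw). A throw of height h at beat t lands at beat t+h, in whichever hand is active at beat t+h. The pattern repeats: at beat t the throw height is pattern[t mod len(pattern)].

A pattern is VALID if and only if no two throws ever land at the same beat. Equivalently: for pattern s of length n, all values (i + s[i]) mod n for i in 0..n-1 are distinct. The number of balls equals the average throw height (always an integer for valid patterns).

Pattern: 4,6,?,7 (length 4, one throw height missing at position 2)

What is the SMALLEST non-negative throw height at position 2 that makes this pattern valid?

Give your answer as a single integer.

Answer: 3

Derivation:
i=0: (0 + 4) mod 4 = 0
i=1: (1 + 6) mod 4 = 3
i=2: s[i]=? (unknown)
i=3: (3 + 7) mod 4 = 2
Known residues: [0, 2, 3]; need a permutation of 0..3, so missing residue r = 1
Need (2 + s) mod 4 = 1; smallest s = (1 - 2) mod 4 = 3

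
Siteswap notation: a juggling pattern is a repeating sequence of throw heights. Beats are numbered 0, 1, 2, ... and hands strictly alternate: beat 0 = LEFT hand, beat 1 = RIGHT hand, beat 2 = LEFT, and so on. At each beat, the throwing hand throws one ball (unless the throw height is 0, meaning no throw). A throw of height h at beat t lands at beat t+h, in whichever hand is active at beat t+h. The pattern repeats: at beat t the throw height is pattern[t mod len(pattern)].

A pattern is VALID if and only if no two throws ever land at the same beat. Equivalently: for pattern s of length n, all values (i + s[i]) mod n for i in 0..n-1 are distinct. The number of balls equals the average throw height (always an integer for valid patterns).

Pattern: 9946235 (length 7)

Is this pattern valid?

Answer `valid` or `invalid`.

Answer: invalid

Derivation:
i=0: (i + s[i]) mod n = (0 + 9) mod 7 = 2
i=1: (i + s[i]) mod n = (1 + 9) mod 7 = 3
i=2: (i + s[i]) mod n = (2 + 4) mod 7 = 6
i=3: (i + s[i]) mod n = (3 + 6) mod 7 = 2
i=4: (i + s[i]) mod n = (4 + 2) mod 7 = 6
i=5: (i + s[i]) mod n = (5 + 3) mod 7 = 1
i=6: (i + s[i]) mod n = (6 + 5) mod 7 = 4
Residues: [2, 3, 6, 2, 6, 1, 4], distinct: False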